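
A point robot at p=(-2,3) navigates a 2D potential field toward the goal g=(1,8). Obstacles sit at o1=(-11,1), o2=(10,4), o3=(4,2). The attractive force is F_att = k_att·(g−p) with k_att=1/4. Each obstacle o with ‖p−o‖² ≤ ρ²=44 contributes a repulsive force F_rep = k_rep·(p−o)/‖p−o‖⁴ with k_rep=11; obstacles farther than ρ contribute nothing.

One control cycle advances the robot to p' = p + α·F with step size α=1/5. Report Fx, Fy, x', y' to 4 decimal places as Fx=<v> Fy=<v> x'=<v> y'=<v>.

Fx=0.7018 Fy=1.2580 x'=-1.8596 y'=3.2516

F_att = 1/4·(g−p) = 1/4·(3,5) = (0.7500,1.2500)
o1: d²=85 > ρ²=44 → inactive
o2: d²=145 > ρ²=44 → inactive
o3: d²=37 ≤ ρ²=44; F_rep = 11·(-6,1)/37² = (-0.0482,0.0080)
F = F_att + ΣF_rep = (0.7018,1.2580)
p' = p + 1/5·F = (-1.8596,3.2516)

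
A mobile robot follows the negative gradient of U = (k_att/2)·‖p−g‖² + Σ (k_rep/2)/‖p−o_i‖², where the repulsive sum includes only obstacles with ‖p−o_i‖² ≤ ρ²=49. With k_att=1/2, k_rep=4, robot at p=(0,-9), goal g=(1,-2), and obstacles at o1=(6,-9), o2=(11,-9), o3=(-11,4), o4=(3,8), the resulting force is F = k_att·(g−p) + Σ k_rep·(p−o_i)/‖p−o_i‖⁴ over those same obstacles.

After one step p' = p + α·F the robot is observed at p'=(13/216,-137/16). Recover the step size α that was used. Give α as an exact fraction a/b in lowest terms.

F_att = 1/2·(g−p) = 1/2·(1,7) = (0.5000,3.5000)
o1: d²=36 ≤ ρ²=49; F_rep = 4·(-6,0)/36² = (-0.0185,0.0000)
o2: d²=121 > ρ²=49 → inactive
o3: d²=290 > ρ²=49 → inactive
o4: d²=298 > ρ²=49 → inactive
F = F_att + ΣF_rep = (0.4815,3.5000)
Δp = p'−p = (0.0602,0.4375); α = Δx/Fx = (13/216) / (13/27) = 1/8
check: Δy/Fy = (7/16) / (7/2) = 1/8 ✓

α = 1/8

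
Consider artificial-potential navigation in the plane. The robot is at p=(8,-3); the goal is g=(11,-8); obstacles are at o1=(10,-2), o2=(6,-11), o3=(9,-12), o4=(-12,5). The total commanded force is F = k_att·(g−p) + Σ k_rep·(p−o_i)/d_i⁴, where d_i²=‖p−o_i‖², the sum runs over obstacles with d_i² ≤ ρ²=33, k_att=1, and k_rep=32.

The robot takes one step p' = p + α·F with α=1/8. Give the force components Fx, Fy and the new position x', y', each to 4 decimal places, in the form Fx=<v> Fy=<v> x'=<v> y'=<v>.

F_att = 1·(g−p) = 1·(3,-5) = (3.0000,-5.0000)
o1: d²=5 ≤ ρ²=33; F_rep = 32·(-2,-1)/5² = (-2.5600,-1.2800)
o2: d²=68 > ρ²=33 → inactive
o3: d²=82 > ρ²=33 → inactive
o4: d²=464 > ρ²=33 → inactive
F = F_att + ΣF_rep = (0.4400,-6.2800)
p' = p + 1/8·F = (8.0550,-3.7850)

Fx=0.4400 Fy=-6.2800 x'=8.0550 y'=-3.7850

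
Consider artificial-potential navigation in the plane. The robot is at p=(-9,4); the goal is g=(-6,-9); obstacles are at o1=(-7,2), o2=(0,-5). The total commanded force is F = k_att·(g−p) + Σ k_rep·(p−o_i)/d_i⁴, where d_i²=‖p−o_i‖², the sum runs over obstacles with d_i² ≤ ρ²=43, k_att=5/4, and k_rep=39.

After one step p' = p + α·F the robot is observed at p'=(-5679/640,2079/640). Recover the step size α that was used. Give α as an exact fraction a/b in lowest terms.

F_att = 5/4·(g−p) = 5/4·(3,-13) = (3.7500,-16.2500)
o1: d²=8 ≤ ρ²=43; F_rep = 39·(-2,2)/8² = (-1.2188,1.2188)
o2: d²=162 > ρ²=43 → inactive
F = F_att + ΣF_rep = (2.5312,-15.0312)
Δp = p'−p = (0.1266,-0.7516); α = Δx/Fx = (81/640) / (81/32) = 1/20
check: Δy/Fy = (-481/640) / (-481/32) = 1/20 ✓

α = 1/20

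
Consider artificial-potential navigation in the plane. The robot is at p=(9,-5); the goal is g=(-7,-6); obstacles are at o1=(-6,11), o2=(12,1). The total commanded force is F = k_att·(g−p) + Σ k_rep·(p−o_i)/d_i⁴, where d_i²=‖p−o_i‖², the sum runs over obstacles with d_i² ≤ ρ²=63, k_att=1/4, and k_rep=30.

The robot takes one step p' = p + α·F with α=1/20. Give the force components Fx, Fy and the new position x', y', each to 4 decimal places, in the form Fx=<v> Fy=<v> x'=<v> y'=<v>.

F_att = 1/4·(g−p) = 1/4·(-16,-1) = (-4.0000,-0.2500)
o1: d²=481 > ρ²=63 → inactive
o2: d²=45 ≤ ρ²=63; F_rep = 30·(-3,-6)/45² = (-0.0444,-0.0889)
F = F_att + ΣF_rep = (-4.0444,-0.3389)
p' = p + 1/20·F = (8.7978,-5.0169)

Fx=-4.0444 Fy=-0.3389 x'=8.7978 y'=-5.0169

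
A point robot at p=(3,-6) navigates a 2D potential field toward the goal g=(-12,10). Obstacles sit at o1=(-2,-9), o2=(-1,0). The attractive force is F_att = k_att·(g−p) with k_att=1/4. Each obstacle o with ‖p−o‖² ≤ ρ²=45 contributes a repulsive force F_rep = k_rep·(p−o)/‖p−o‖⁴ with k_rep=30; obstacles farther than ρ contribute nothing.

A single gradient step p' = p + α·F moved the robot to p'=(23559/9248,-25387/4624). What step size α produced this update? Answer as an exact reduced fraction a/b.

F_att = 1/4·(g−p) = 1/4·(-15,16) = (-3.7500,4.0000)
o1: d²=34 ≤ ρ²=45; F_rep = 30·(5,3)/34² = (0.1298,0.0779)
o2: d²=52 > ρ²=45 → inactive
F = F_att + ΣF_rep = (-3.6202,4.0779)
Δp = p'−p = (-0.4525,0.5097); α = Δx/Fx = (-4185/9248) / (-4185/1156) = 1/8
check: Δy/Fy = (2357/4624) / (2357/578) = 1/8 ✓

α = 1/8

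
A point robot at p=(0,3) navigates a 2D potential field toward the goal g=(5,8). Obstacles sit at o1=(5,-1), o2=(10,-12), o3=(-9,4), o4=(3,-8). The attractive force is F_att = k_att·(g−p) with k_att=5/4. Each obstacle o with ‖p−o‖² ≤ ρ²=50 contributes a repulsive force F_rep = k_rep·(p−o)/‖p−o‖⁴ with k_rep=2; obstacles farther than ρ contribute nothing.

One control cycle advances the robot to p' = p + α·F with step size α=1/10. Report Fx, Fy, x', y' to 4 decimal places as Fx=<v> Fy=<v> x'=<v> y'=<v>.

F_att = 5/4·(g−p) = 5/4·(5,5) = (6.2500,6.2500)
o1: d²=41 ≤ ρ²=50; F_rep = 2·(-5,4)/41² = (-0.0059,0.0048)
o2: d²=325 > ρ²=50 → inactive
o3: d²=82 > ρ²=50 → inactive
o4: d²=130 > ρ²=50 → inactive
F = F_att + ΣF_rep = (6.2441,6.2548)
p' = p + 1/10·F = (0.6244,3.6255)

Fx=6.2441 Fy=6.2548 x'=0.6244 y'=3.6255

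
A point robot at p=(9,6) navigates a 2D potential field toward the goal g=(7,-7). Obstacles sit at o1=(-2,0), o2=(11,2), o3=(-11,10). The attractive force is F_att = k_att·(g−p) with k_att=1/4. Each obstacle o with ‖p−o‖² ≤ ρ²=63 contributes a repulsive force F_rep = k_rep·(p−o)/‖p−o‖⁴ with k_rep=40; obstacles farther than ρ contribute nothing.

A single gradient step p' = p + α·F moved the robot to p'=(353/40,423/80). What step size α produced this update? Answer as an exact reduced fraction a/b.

F_att = 1/4·(g−p) = 1/4·(-2,-13) = (-0.5000,-3.2500)
o1: d²=157 > ρ²=63 → inactive
o2: d²=20 ≤ ρ²=63; F_rep = 40·(-2,4)/20² = (-0.2000,0.4000)
o3: d²=416 > ρ²=63 → inactive
F = F_att + ΣF_rep = (-0.7000,-2.8500)
Δp = p'−p = (-0.1750,-0.7125); α = Δx/Fx = (-7/40) / (-7/10) = 1/4
check: Δy/Fy = (-57/80) / (-57/20) = 1/4 ✓

α = 1/4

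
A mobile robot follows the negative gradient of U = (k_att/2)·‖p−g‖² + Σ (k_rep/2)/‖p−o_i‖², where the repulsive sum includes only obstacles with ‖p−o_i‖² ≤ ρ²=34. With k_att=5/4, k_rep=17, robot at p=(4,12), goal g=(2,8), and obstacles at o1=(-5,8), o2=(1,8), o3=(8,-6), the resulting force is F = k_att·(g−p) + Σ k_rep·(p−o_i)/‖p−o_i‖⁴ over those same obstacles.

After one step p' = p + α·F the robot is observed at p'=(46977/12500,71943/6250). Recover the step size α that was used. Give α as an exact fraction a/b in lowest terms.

F_att = 5/4·(g−p) = 5/4·(-2,-4) = (-2.5000,-5.0000)
o1: d²=97 > ρ²=34 → inactive
o2: d²=25 ≤ ρ²=34; F_rep = 17·(3,4)/25² = (0.0816,0.1088)
o3: d²=340 > ρ²=34 → inactive
F = F_att + ΣF_rep = (-2.4184,-4.8912)
Δp = p'−p = (-0.2418,-0.4891); α = Δx/Fx = (-3023/12500) / (-3023/1250) = 1/10
check: Δy/Fy = (-3057/6250) / (-3057/625) = 1/10 ✓

α = 1/10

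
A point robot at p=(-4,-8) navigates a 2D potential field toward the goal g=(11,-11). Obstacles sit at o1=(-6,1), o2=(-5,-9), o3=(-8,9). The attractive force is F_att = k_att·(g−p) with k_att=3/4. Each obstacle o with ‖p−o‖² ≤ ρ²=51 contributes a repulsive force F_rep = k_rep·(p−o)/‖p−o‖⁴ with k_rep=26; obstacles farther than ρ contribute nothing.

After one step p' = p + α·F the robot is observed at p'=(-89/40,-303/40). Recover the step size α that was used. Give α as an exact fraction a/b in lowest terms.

F_att = 3/4·(g−p) = 3/4·(15,-3) = (11.2500,-2.2500)
o1: d²=85 > ρ²=51 → inactive
o2: d²=2 ≤ ρ²=51; F_rep = 26·(1,1)/2² = (6.5000,6.5000)
o3: d²=305 > ρ²=51 → inactive
F = F_att + ΣF_rep = (17.7500,4.2500)
Δp = p'−p = (1.7750,0.4250); α = Δx/Fx = (71/40) / (71/4) = 1/10
check: Δy/Fy = (17/40) / (17/4) = 1/10 ✓

α = 1/10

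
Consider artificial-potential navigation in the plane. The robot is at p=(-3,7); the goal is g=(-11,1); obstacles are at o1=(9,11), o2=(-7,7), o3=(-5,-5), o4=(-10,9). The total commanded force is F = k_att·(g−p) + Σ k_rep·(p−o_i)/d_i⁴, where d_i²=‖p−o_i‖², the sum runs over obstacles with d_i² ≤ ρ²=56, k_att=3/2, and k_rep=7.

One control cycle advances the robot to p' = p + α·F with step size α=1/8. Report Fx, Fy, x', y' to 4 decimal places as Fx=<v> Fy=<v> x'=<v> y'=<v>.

Fx=-11.8732 Fy=-9.0050 x'=-4.4841 y'=5.8744

F_att = 3/2·(g−p) = 3/2·(-8,-6) = (-12.0000,-9.0000)
o1: d²=160 > ρ²=56 → inactive
o2: d²=16 ≤ ρ²=56; F_rep = 7·(4,0)/16² = (0.1094,0.0000)
o3: d²=148 > ρ²=56 → inactive
o4: d²=53 ≤ ρ²=56; F_rep = 7·(7,-2)/53² = (0.0174,-0.0050)
F = F_att + ΣF_rep = (-11.8732,-9.0050)
p' = p + 1/8·F = (-4.4841,5.8744)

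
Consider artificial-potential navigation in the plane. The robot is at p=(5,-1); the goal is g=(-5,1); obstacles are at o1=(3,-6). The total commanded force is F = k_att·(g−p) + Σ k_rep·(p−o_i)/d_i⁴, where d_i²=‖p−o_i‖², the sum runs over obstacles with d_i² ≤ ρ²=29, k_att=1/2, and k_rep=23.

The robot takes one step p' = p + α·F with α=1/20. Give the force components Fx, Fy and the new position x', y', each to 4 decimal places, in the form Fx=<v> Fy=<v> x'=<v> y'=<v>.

Fx=-4.9453 Fy=1.1367 x'=4.7527 y'=-0.9432

F_att = 1/2·(g−p) = 1/2·(-10,2) = (-5.0000,1.0000)
o1: d²=29 ≤ ρ²=29; F_rep = 23·(2,5)/29² = (0.0547,0.1367)
F = F_att + ΣF_rep = (-4.9453,1.1367)
p' = p + 1/20·F = (4.7527,-0.9432)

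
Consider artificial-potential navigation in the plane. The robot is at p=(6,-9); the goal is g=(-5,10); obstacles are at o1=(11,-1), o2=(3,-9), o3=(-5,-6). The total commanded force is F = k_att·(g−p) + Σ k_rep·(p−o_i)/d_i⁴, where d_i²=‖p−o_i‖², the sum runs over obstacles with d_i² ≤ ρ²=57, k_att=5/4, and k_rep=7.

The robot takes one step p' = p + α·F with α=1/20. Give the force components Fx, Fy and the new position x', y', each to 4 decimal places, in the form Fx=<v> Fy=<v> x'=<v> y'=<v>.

F_att = 5/4·(g−p) = 5/4·(-11,19) = (-13.7500,23.7500)
o1: d²=89 > ρ²=57 → inactive
o2: d²=9 ≤ ρ²=57; F_rep = 7·(3,0)/9² = (0.2593,0.0000)
o3: d²=130 > ρ²=57 → inactive
F = F_att + ΣF_rep = (-13.4907,23.7500)
p' = p + 1/20·F = (5.3255,-7.8125)

Fx=-13.4907 Fy=23.7500 x'=5.3255 y'=-7.8125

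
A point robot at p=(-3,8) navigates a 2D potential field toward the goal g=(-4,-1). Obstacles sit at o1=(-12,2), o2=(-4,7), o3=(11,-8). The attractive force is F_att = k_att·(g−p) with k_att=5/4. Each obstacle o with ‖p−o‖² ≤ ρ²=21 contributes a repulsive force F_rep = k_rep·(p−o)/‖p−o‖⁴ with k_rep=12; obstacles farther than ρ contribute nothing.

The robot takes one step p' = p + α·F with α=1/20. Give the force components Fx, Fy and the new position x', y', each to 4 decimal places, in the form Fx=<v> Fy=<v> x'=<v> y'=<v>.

Fx=1.7500 Fy=-8.2500 x'=-2.9125 y'=7.5875

F_att = 5/4·(g−p) = 5/4·(-1,-9) = (-1.2500,-11.2500)
o1: d²=117 > ρ²=21 → inactive
o2: d²=2 ≤ ρ²=21; F_rep = 12·(1,1)/2² = (3.0000,3.0000)
o3: d²=452 > ρ²=21 → inactive
F = F_att + ΣF_rep = (1.7500,-8.2500)
p' = p + 1/20·F = (-2.9125,7.5875)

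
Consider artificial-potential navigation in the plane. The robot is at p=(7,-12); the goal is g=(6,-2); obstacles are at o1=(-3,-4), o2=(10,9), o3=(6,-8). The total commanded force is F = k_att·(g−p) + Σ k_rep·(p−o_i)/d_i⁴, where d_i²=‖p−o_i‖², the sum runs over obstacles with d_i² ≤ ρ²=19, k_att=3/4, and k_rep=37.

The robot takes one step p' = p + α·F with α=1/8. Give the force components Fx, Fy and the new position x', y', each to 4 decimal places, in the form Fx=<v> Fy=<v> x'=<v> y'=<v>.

Fx=-0.6220 Fy=6.9879 x'=6.9223 y'=-11.1265

F_att = 3/4·(g−p) = 3/4·(-1,10) = (-0.7500,7.5000)
o1: d²=164 > ρ²=19 → inactive
o2: d²=450 > ρ²=19 → inactive
o3: d²=17 ≤ ρ²=19; F_rep = 37·(1,-4)/17² = (0.1280,-0.5121)
F = F_att + ΣF_rep = (-0.6220,6.9879)
p' = p + 1/8·F = (6.9223,-11.1265)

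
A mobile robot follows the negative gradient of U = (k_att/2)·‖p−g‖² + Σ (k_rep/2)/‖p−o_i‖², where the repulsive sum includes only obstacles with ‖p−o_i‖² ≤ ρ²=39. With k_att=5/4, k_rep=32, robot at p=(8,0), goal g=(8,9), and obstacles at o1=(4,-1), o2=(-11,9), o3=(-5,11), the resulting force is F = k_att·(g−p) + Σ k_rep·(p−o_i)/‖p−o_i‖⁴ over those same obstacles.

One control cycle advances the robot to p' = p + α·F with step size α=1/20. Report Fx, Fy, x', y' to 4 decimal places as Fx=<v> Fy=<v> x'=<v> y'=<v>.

F_att = 5/4·(g−p) = 5/4·(0,9) = (0.0000,11.2500)
o1: d²=17 ≤ ρ²=39; F_rep = 32·(4,1)/17² = (0.4429,0.1107)
o2: d²=442 > ρ²=39 → inactive
o3: d²=290 > ρ²=39 → inactive
F = F_att + ΣF_rep = (0.4429,11.3607)
p' = p + 1/20·F = (8.0221,0.5680)

Fx=0.4429 Fy=11.3607 x'=8.0221 y'=0.5680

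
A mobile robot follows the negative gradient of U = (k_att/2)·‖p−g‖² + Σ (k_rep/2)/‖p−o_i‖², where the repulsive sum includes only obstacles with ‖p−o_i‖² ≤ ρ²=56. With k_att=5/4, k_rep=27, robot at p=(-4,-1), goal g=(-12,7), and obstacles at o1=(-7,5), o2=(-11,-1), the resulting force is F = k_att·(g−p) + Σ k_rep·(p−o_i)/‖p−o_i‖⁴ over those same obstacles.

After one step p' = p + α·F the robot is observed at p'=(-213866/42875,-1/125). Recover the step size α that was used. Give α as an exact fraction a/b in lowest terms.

F_att = 5/4·(g−p) = 5/4·(-8,8) = (-10.0000,10.0000)
o1: d²=45 ≤ ρ²=56; F_rep = 27·(3,-6)/45² = (0.0400,-0.0800)
o2: d²=49 ≤ ρ²=56; F_rep = 27·(7,0)/49² = (0.0787,0.0000)
F = F_att + ΣF_rep = (-9.8813,9.9200)
Δp = p'−p = (-0.9881,0.9920); α = Δx/Fx = (-42366/42875) / (-84732/8575) = 1/10
check: Δy/Fy = (124/125) / (248/25) = 1/10 ✓

α = 1/10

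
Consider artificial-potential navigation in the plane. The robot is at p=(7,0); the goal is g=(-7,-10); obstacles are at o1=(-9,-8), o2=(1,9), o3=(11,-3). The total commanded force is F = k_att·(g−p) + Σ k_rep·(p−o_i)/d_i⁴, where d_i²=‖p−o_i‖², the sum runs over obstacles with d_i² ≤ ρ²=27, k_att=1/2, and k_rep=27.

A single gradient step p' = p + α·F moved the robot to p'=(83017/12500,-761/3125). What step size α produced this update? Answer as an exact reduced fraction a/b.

F_att = 1/2·(g−p) = 1/2·(-14,-10) = (-7.0000,-5.0000)
o1: d²=320 > ρ²=27 → inactive
o2: d²=117 > ρ²=27 → inactive
o3: d²=25 ≤ ρ²=27; F_rep = 27·(-4,3)/25² = (-0.1728,0.1296)
F = F_att + ΣF_rep = (-7.1728,-4.8704)
Δp = p'−p = (-0.3586,-0.2435); α = Δx/Fx = (-4483/12500) / (-4483/625) = 1/20
check: Δy/Fy = (-761/3125) / (-3044/625) = 1/20 ✓

α = 1/20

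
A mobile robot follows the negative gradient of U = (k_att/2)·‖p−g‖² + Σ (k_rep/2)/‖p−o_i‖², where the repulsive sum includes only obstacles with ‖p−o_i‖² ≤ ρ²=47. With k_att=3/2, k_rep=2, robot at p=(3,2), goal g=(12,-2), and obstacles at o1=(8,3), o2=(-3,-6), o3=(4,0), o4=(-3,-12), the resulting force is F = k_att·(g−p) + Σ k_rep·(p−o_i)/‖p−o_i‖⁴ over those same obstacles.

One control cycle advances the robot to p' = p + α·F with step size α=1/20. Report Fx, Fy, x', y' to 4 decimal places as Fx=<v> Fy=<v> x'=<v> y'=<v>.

F_att = 3/2·(g−p) = 3/2·(9,-4) = (13.5000,-6.0000)
o1: d²=26 ≤ ρ²=47; F_rep = 2·(-5,-1)/26² = (-0.0148,-0.0030)
o2: d²=100 > ρ²=47 → inactive
o3: d²=5 ≤ ρ²=47; F_rep = 2·(-1,2)/5² = (-0.0800,0.1600)
o4: d²=232 > ρ²=47 → inactive
F = F_att + ΣF_rep = (13.4052,-5.8430)
p' = p + 1/20·F = (3.6703,1.7079)

Fx=13.4052 Fy=-5.8430 x'=3.6703 y'=1.7079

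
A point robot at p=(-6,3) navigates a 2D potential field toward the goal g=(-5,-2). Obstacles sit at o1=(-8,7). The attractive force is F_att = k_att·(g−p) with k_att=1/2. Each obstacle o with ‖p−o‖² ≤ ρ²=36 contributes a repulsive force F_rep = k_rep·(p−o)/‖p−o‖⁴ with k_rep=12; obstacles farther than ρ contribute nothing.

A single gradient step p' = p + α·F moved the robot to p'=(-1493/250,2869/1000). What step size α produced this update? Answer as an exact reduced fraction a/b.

α = 1/20

F_att = 1/2·(g−p) = 1/2·(1,-5) = (0.5000,-2.5000)
o1: d²=20 ≤ ρ²=36; F_rep = 12·(2,-4)/20² = (0.0600,-0.1200)
F = F_att + ΣF_rep = (0.5600,-2.6200)
Δp = p'−p = (0.0280,-0.1310); α = Δx/Fx = (7/250) / (14/25) = 1/20
check: Δy/Fy = (-131/1000) / (-131/50) = 1/20 ✓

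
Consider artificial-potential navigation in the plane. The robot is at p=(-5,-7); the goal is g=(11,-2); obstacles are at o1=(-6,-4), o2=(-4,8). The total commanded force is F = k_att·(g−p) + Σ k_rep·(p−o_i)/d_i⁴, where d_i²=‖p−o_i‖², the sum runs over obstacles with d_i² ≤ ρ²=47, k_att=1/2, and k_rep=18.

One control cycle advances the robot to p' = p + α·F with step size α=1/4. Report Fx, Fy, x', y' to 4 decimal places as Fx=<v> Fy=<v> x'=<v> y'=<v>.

Fx=8.1800 Fy=1.9600 x'=-2.9550 y'=-6.5100

F_att = 1/2·(g−p) = 1/2·(16,5) = (8.0000,2.5000)
o1: d²=10 ≤ ρ²=47; F_rep = 18·(1,-3)/10² = (0.1800,-0.5400)
o2: d²=226 > ρ²=47 → inactive
F = F_att + ΣF_rep = (8.1800,1.9600)
p' = p + 1/4·F = (-2.9550,-6.5100)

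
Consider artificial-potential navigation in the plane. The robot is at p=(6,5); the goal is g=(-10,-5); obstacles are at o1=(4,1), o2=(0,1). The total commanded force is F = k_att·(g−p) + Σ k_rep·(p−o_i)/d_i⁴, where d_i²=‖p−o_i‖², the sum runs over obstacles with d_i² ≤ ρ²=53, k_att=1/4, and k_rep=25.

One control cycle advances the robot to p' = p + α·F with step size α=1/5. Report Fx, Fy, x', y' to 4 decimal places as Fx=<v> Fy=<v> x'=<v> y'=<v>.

Fx=-3.8195 Fy=-2.2130 x'=5.2361 y'=4.5574

F_att = 1/4·(g−p) = 1/4·(-16,-10) = (-4.0000,-2.5000)
o1: d²=20 ≤ ρ²=53; F_rep = 25·(2,4)/20² = (0.1250,0.2500)
o2: d²=52 ≤ ρ²=53; F_rep = 25·(6,4)/52² = (0.0555,0.0370)
F = F_att + ΣF_rep = (-3.8195,-2.2130)
p' = p + 1/5·F = (5.2361,4.5574)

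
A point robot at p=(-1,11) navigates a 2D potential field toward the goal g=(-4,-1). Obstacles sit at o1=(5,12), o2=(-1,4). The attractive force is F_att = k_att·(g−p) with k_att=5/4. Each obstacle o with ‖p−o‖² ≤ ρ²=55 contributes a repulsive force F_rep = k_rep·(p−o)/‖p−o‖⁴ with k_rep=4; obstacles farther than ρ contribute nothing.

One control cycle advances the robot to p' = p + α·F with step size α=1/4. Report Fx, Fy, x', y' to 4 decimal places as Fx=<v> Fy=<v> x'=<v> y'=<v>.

F_att = 5/4·(g−p) = 5/4·(-3,-12) = (-3.7500,-15.0000)
o1: d²=37 ≤ ρ²=55; F_rep = 4·(-6,-1)/37² = (-0.0175,-0.0029)
o2: d²=49 ≤ ρ²=55; F_rep = 4·(0,7)/49² = (0.0000,0.0117)
F = F_att + ΣF_rep = (-3.7675,-14.9913)
p' = p + 1/4·F = (-1.9419,7.2522)

Fx=-3.7675 Fy=-14.9913 x'=-1.9419 y'=7.2522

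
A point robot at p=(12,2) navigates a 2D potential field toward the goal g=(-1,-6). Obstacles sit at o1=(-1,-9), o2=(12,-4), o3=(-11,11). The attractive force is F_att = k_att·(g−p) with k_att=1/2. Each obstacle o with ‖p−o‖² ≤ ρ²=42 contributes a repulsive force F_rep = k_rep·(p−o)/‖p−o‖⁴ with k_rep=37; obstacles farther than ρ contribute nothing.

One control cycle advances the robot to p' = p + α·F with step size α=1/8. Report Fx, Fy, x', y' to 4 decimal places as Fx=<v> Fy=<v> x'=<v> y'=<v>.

F_att = 1/2·(g−p) = 1/2·(-13,-8) = (-6.5000,-4.0000)
o1: d²=290 > ρ²=42 → inactive
o2: d²=36 ≤ ρ²=42; F_rep = 37·(0,6)/36² = (0.0000,0.1713)
o3: d²=610 > ρ²=42 → inactive
F = F_att + ΣF_rep = (-6.5000,-3.8287)
p' = p + 1/8·F = (11.1875,1.5214)

Fx=-6.5000 Fy=-3.8287 x'=11.1875 y'=1.5214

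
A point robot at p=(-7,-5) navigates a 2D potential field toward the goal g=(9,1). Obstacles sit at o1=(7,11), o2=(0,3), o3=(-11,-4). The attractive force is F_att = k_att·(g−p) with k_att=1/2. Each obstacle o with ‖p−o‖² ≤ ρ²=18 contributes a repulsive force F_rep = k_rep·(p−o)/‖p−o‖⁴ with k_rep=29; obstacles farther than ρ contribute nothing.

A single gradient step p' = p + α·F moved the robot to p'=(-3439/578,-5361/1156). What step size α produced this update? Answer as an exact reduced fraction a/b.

α = 1/8

F_att = 1/2·(g−p) = 1/2·(16,6) = (8.0000,3.0000)
o1: d²=452 > ρ²=18 → inactive
o2: d²=113 > ρ²=18 → inactive
o3: d²=17 ≤ ρ²=18; F_rep = 29·(4,-1)/17² = (0.4014,-0.1003)
F = F_att + ΣF_rep = (8.4014,2.8997)
Δp = p'−p = (1.0502,0.3625); α = Δx/Fx = (607/578) / (2428/289) = 1/8
check: Δy/Fy = (419/1156) / (838/289) = 1/8 ✓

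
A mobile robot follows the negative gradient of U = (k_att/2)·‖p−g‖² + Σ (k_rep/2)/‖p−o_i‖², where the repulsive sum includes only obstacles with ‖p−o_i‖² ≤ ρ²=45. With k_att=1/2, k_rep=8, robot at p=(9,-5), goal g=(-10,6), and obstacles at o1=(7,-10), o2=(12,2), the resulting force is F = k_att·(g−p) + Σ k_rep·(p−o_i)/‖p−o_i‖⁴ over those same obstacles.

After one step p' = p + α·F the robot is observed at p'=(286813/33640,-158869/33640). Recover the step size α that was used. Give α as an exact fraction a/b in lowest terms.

F_att = 1/2·(g−p) = 1/2·(-19,11) = (-9.5000,5.5000)
o1: d²=29 ≤ ρ²=45; F_rep = 8·(2,5)/29² = (0.0190,0.0476)
o2: d²=58 > ρ²=45 → inactive
F = F_att + ΣF_rep = (-9.4810,5.5476)
Δp = p'−p = (-0.4740,0.2774); α = Δx/Fx = (-15947/33640) / (-15947/1682) = 1/20
check: Δy/Fy = (9331/33640) / (9331/1682) = 1/20 ✓

α = 1/20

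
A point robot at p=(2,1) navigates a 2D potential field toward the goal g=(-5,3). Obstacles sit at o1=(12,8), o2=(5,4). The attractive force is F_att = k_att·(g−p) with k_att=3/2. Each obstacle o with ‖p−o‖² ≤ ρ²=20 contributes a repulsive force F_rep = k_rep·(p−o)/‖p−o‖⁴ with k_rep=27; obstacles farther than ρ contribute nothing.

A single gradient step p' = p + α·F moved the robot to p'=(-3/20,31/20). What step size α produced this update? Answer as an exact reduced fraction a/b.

F_att = 3/2·(g−p) = 3/2·(-7,2) = (-10.5000,3.0000)
o1: d²=149 > ρ²=20 → inactive
o2: d²=18 ≤ ρ²=20; F_rep = 27·(-3,-3)/18² = (-0.2500,-0.2500)
F = F_att + ΣF_rep = (-10.7500,2.7500)
Δp = p'−p = (-2.1500,0.5500); α = Δx/Fx = (-43/20) / (-43/4) = 1/5
check: Δy/Fy = (11/20) / (11/4) = 1/5 ✓

α = 1/5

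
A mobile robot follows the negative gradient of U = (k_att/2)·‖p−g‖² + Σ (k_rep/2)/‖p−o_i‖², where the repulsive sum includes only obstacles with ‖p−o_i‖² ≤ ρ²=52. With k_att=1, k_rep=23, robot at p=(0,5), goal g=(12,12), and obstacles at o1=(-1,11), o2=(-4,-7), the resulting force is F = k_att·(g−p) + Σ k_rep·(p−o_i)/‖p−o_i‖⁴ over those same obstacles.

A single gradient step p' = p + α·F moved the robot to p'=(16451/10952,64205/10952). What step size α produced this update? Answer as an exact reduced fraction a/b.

α = 1/8

F_att = 1·(g−p) = 1·(12,7) = (12.0000,7.0000)
o1: d²=37 ≤ ρ²=52; F_rep = 23·(1,-6)/37² = (0.0168,-0.1008)
o2: d²=160 > ρ²=52 → inactive
F = F_att + ΣF_rep = (12.0168,6.8992)
Δp = p'−p = (1.5021,0.8624); α = Δx/Fx = (16451/10952) / (16451/1369) = 1/8
check: Δy/Fy = (9445/10952) / (9445/1369) = 1/8 ✓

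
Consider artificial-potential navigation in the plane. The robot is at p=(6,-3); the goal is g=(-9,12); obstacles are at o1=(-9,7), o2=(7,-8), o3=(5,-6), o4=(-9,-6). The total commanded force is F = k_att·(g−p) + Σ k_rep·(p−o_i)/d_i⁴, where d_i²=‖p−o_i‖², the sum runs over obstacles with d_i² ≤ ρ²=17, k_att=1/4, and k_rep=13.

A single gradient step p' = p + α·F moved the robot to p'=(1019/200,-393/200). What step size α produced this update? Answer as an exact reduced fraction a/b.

α = 1/4

F_att = 1/4·(g−p) = 1/4·(-15,15) = (-3.7500,3.7500)
o1: d²=325 > ρ²=17 → inactive
o2: d²=26 > ρ²=17 → inactive
o3: d²=10 ≤ ρ²=17; F_rep = 13·(1,3)/10² = (0.1300,0.3900)
o4: d²=234 > ρ²=17 → inactive
F = F_att + ΣF_rep = (-3.6200,4.1400)
Δp = p'−p = (-0.9050,1.0350); α = Δx/Fx = (-181/200) / (-181/50) = 1/4
check: Δy/Fy = (207/200) / (207/50) = 1/4 ✓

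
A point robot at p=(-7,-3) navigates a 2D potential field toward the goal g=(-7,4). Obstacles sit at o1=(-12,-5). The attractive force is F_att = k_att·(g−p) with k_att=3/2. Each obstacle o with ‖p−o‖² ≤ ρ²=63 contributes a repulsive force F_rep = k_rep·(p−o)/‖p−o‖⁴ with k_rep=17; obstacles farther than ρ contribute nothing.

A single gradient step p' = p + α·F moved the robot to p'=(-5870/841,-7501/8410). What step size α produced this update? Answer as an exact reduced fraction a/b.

F_att = 3/2·(g−p) = 3/2·(0,7) = (0.0000,10.5000)
o1: d²=29 ≤ ρ²=63; F_rep = 17·(5,2)/29² = (0.1011,0.0404)
F = F_att + ΣF_rep = (0.1011,10.5404)
Δp = p'−p = (0.0202,2.1081); α = Δx/Fx = (17/841) / (85/841) = 1/5
check: Δy/Fy = (17729/8410) / (17729/1682) = 1/5 ✓

α = 1/5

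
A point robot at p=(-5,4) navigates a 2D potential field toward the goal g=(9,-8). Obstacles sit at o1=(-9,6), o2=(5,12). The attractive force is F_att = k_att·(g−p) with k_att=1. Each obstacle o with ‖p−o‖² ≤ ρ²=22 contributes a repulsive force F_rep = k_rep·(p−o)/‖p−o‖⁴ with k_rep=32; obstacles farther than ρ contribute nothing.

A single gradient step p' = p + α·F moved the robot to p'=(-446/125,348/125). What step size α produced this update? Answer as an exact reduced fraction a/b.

α = 1/10

F_att = 1·(g−p) = 1·(14,-12) = (14.0000,-12.0000)
o1: d²=20 ≤ ρ²=22; F_rep = 32·(4,-2)/20² = (0.3200,-0.1600)
o2: d²=164 > ρ²=22 → inactive
F = F_att + ΣF_rep = (14.3200,-12.1600)
Δp = p'−p = (1.4320,-1.2160); α = Δx/Fx = (179/125) / (358/25) = 1/10
check: Δy/Fy = (-152/125) / (-304/25) = 1/10 ✓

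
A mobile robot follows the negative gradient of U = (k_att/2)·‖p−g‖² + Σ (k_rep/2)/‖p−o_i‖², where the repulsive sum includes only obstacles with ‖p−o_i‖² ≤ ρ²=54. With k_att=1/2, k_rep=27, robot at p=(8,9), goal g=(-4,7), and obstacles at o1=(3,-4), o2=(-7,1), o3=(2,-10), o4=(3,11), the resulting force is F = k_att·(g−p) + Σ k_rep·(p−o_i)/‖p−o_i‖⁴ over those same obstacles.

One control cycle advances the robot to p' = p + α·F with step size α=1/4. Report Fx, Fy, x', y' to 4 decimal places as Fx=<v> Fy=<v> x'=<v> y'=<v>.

F_att = 1/2·(g−p) = 1/2·(-12,-2) = (-6.0000,-1.0000)
o1: d²=194 > ρ²=54 → inactive
o2: d²=289 > ρ²=54 → inactive
o3: d²=397 > ρ²=54 → inactive
o4: d²=29 ≤ ρ²=54; F_rep = 27·(5,-2)/29² = (0.1605,-0.0642)
F = F_att + ΣF_rep = (-5.8395,-1.0642)
p' = p + 1/4·F = (6.5401,8.7339)

Fx=-5.8395 Fy=-1.0642 x'=6.5401 y'=8.7339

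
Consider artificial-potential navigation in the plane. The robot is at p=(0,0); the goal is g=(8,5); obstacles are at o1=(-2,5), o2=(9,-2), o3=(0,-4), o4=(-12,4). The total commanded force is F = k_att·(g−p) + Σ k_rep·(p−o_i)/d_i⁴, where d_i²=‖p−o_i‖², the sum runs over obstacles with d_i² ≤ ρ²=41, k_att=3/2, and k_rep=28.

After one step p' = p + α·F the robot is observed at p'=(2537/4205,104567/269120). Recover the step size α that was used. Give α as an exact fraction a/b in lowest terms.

α = 1/20

F_att = 3/2·(g−p) = 3/2·(8,5) = (12.0000,7.5000)
o1: d²=29 ≤ ρ²=41; F_rep = 28·(2,-5)/29² = (0.0666,-0.1665)
o2: d²=85 > ρ²=41 → inactive
o3: d²=16 ≤ ρ²=41; F_rep = 28·(0,4)/16² = (0.0000,0.4375)
o4: d²=160 > ρ²=41 → inactive
F = F_att + ΣF_rep = (12.0666,7.7710)
Δp = p'−p = (0.6033,0.3886); α = Δx/Fx = (2537/4205) / (10148/841) = 1/20
check: Δy/Fy = (104567/269120) / (104567/13456) = 1/20 ✓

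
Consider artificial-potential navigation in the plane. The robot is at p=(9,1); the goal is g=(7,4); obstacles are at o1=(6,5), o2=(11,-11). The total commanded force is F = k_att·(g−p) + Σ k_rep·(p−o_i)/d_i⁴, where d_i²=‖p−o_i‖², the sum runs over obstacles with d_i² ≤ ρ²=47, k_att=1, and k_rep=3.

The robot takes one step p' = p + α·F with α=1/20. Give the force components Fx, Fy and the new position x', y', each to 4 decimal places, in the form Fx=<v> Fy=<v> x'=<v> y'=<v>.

Fx=-1.9856 Fy=2.9808 x'=8.9007 y'=1.1490

F_att = 1·(g−p) = 1·(-2,3) = (-2.0000,3.0000)
o1: d²=25 ≤ ρ²=47; F_rep = 3·(3,-4)/25² = (0.0144,-0.0192)
o2: d²=148 > ρ²=47 → inactive
F = F_att + ΣF_rep = (-1.9856,2.9808)
p' = p + 1/20·F = (8.9007,1.1490)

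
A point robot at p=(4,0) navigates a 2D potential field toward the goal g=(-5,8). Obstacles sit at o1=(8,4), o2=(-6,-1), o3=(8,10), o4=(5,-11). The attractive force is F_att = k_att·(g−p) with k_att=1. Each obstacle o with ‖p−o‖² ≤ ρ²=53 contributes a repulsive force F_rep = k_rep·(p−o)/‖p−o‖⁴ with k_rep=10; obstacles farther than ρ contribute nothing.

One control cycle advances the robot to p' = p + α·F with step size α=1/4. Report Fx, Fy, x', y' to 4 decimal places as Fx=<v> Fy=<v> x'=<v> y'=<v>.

F_att = 1·(g−p) = 1·(-9,8) = (-9.0000,8.0000)
o1: d²=32 ≤ ρ²=53; F_rep = 10·(-4,-4)/32² = (-0.0391,-0.0391)
o2: d²=101 > ρ²=53 → inactive
o3: d²=116 > ρ²=53 → inactive
o4: d²=122 > ρ²=53 → inactive
F = F_att + ΣF_rep = (-9.0391,7.9609)
p' = p + 1/4·F = (1.7402,1.9902)

Fx=-9.0391 Fy=7.9609 x'=1.7402 y'=1.9902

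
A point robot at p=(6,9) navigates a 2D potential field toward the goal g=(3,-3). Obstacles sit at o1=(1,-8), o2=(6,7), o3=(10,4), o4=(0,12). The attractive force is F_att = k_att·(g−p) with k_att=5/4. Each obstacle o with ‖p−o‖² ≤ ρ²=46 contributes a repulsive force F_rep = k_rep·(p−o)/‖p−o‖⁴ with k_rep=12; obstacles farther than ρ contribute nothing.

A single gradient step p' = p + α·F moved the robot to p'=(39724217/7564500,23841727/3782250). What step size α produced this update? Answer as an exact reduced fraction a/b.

F_att = 5/4·(g−p) = 5/4·(-3,-12) = (-3.7500,-15.0000)
o1: d²=314 > ρ²=46 → inactive
o2: d²=4 ≤ ρ²=46; F_rep = 12·(0,2)/4² = (0.0000,1.5000)
o3: d²=41 ≤ ρ²=46; F_rep = 12·(-4,5)/41² = (-0.0286,0.0357)
o4: d²=45 ≤ ρ²=46; F_rep = 12·(6,-3)/45² = (0.0356,-0.0178)
F = F_att + ΣF_rep = (-3.7430,-13.4821)
Δp = p'−p = (-0.7486,-2.6964); α = Δx/Fx = (-5662783/7564500) / (-5662783/1512900) = 1/5
check: Δy/Fy = (-10198523/3782250) / (-10198523/756450) = 1/5 ✓

α = 1/5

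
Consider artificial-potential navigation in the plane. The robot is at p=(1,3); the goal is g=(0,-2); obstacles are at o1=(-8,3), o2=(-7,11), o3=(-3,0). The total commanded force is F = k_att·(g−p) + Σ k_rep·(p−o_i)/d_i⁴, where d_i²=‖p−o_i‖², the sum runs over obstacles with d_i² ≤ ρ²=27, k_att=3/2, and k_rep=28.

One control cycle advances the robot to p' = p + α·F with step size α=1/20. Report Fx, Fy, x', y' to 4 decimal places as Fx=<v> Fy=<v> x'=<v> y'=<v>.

F_att = 3/2·(g−p) = 3/2·(-1,-5) = (-1.5000,-7.5000)
o1: d²=81 > ρ²=27 → inactive
o2: d²=128 > ρ²=27 → inactive
o3: d²=25 ≤ ρ²=27; F_rep = 28·(4,3)/25² = (0.1792,0.1344)
F = F_att + ΣF_rep = (-1.3208,-7.3656)
p' = p + 1/20·F = (0.9340,2.6317)

Fx=-1.3208 Fy=-7.3656 x'=0.9340 y'=2.6317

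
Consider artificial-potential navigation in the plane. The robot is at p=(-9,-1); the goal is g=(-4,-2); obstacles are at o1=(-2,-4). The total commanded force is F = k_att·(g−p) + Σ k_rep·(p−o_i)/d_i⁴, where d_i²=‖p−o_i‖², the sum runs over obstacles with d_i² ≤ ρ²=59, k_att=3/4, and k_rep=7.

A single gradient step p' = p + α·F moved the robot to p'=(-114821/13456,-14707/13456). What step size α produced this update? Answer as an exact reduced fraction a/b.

F_att = 3/4·(g−p) = 3/4·(5,-1) = (3.7500,-0.7500)
o1: d²=58 ≤ ρ²=59; F_rep = 7·(-7,3)/58² = (-0.0146,0.0062)
F = F_att + ΣF_rep = (3.7354,-0.7438)
Δp = p'−p = (0.4669,-0.0930); α = Δx/Fx = (6283/13456) / (6283/1682) = 1/8
check: Δy/Fy = (-1251/13456) / (-1251/1682) = 1/8 ✓

α = 1/8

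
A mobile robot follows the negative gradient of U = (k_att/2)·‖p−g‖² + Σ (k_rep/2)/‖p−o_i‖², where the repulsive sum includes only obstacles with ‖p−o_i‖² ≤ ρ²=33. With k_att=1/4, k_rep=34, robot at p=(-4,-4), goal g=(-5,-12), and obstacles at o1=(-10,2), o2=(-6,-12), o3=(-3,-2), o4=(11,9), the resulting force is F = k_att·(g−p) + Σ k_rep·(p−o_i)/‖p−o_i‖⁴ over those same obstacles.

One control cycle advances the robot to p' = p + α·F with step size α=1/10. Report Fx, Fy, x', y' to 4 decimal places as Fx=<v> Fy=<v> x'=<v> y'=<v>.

Fx=-1.6100 Fy=-4.7200 x'=-4.1610 y'=-4.4720

F_att = 1/4·(g−p) = 1/4·(-1,-8) = (-0.2500,-2.0000)
o1: d²=72 > ρ²=33 → inactive
o2: d²=68 > ρ²=33 → inactive
o3: d²=5 ≤ ρ²=33; F_rep = 34·(-1,-2)/5² = (-1.3600,-2.7200)
o4: d²=394 > ρ²=33 → inactive
F = F_att + ΣF_rep = (-1.6100,-4.7200)
p' = p + 1/10·F = (-4.1610,-4.4720)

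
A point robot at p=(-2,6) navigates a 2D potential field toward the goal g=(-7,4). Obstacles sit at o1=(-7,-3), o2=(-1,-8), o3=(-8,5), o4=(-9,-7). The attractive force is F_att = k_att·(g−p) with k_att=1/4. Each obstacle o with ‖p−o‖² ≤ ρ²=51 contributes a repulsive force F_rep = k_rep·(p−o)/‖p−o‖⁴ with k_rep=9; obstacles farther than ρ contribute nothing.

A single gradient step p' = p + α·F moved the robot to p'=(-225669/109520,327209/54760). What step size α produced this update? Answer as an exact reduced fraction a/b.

α = 1/20

F_att = 1/4·(g−p) = 1/4·(-5,-2) = (-1.2500,-0.5000)
o1: d²=106 > ρ²=51 → inactive
o2: d²=197 > ρ²=51 → inactive
o3: d²=37 ≤ ρ²=51; F_rep = 9·(6,1)/37² = (0.0394,0.0066)
o4: d²=218 > ρ²=51 → inactive
F = F_att + ΣF_rep = (-1.2106,-0.4934)
Δp = p'−p = (-0.0605,-0.0247); α = Δx/Fx = (-6629/109520) / (-6629/5476) = 1/20
check: Δy/Fy = (-1351/54760) / (-1351/2738) = 1/20 ✓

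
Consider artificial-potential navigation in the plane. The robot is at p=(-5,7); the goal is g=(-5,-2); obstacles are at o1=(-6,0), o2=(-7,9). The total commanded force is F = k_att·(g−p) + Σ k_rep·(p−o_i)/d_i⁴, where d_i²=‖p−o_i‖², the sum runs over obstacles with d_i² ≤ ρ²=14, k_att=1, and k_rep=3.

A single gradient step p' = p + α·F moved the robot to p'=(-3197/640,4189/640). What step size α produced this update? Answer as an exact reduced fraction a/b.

F_att = 1·(g−p) = 1·(0,-9) = (0.0000,-9.0000)
o1: d²=50 > ρ²=14 → inactive
o2: d²=8 ≤ ρ²=14; F_rep = 3·(2,-2)/8² = (0.0938,-0.0938)
F = F_att + ΣF_rep = (0.0938,-9.0938)
Δp = p'−p = (0.0047,-0.4547); α = Δx/Fx = (3/640) / (3/32) = 1/20
check: Δy/Fy = (-291/640) / (-291/32) = 1/20 ✓

α = 1/20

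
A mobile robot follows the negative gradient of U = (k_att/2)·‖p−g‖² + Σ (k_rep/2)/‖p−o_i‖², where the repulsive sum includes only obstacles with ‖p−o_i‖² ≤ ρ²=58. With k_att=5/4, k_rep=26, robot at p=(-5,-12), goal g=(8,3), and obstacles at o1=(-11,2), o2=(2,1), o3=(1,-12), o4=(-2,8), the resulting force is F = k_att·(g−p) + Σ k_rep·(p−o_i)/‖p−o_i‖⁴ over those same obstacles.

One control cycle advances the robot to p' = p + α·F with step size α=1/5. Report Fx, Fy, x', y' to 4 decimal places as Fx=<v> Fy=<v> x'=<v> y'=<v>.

Fx=16.1296 Fy=18.7500 x'=-1.7741 y'=-8.2500

F_att = 5/4·(g−p) = 5/4·(13,15) = (16.2500,18.7500)
o1: d²=232 > ρ²=58 → inactive
o2: d²=218 > ρ²=58 → inactive
o3: d²=36 ≤ ρ²=58; F_rep = 26·(-6,0)/36² = (-0.1204,0.0000)
o4: d²=409 > ρ²=58 → inactive
F = F_att + ΣF_rep = (16.1296,18.7500)
p' = p + 1/5·F = (-1.7741,-8.2500)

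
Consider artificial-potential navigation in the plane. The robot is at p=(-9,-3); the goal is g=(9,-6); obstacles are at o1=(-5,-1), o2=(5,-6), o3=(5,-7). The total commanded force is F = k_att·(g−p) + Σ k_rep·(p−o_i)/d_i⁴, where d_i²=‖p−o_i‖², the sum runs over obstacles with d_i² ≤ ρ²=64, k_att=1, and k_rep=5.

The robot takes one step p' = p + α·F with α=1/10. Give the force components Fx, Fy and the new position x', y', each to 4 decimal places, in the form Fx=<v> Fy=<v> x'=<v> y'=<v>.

Fx=17.9500 Fy=-3.0250 x'=-7.2050 y'=-3.3025

F_att = 1·(g−p) = 1·(18,-3) = (18.0000,-3.0000)
o1: d²=20 ≤ ρ²=64; F_rep = 5·(-4,-2)/20² = (-0.0500,-0.0250)
o2: d²=205 > ρ²=64 → inactive
o3: d²=212 > ρ²=64 → inactive
F = F_att + ΣF_rep = (17.9500,-3.0250)
p' = p + 1/10·F = (-7.2050,-3.3025)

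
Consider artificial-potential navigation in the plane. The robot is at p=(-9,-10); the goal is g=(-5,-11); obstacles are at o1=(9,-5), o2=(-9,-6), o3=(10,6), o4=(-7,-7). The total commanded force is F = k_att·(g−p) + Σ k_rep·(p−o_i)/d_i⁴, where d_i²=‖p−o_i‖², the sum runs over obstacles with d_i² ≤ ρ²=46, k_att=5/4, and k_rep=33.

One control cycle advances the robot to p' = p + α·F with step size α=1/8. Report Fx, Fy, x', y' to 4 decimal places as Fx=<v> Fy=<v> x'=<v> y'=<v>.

F_att = 5/4·(g−p) = 5/4·(4,-1) = (5.0000,-1.2500)
o1: d²=349 > ρ²=46 → inactive
o2: d²=16 ≤ ρ²=46; F_rep = 33·(0,-4)/16² = (0.0000,-0.5156)
o3: d²=617 > ρ²=46 → inactive
o4: d²=13 ≤ ρ²=46; F_rep = 33·(-2,-3)/13² = (-0.3905,-0.5858)
F = F_att + ΣF_rep = (4.6095,-2.3514)
p' = p + 1/8·F = (-8.4238,-10.2939)

Fx=4.6095 Fy=-2.3514 x'=-8.4238 y'=-10.2939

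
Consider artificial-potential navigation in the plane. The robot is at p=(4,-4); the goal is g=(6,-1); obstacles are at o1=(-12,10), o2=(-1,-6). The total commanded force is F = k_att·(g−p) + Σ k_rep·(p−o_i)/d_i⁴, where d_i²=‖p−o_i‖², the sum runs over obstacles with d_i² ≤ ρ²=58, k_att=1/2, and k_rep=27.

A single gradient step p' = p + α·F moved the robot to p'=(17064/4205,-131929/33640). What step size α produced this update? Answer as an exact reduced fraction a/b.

α = 1/20

F_att = 1/2·(g−p) = 1/2·(2,3) = (1.0000,1.5000)
o1: d²=452 > ρ²=58 → inactive
o2: d²=29 ≤ ρ²=58; F_rep = 27·(5,2)/29² = (0.1605,0.0642)
F = F_att + ΣF_rep = (1.1605,1.5642)
Δp = p'−p = (0.0580,0.0782); α = Δx/Fx = (244/4205) / (976/841) = 1/20
check: Δy/Fy = (2631/33640) / (2631/1682) = 1/20 ✓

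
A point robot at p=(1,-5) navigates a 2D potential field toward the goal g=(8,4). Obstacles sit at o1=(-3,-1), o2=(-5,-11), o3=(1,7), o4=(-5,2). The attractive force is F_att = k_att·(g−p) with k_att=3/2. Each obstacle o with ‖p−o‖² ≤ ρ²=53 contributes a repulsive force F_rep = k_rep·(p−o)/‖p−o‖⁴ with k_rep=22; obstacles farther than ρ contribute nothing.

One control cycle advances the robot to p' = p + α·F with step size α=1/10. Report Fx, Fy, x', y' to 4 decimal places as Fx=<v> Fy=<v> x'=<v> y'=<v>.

Fx=10.5859 Fy=13.4141 x'=2.0586 y'=-3.6586

F_att = 3/2·(g−p) = 3/2·(7,9) = (10.5000,13.5000)
o1: d²=32 ≤ ρ²=53; F_rep = 22·(4,-4)/32² = (0.0859,-0.0859)
o2: d²=72 > ρ²=53 → inactive
o3: d²=144 > ρ²=53 → inactive
o4: d²=85 > ρ²=53 → inactive
F = F_att + ΣF_rep = (10.5859,13.4141)
p' = p + 1/10·F = (2.0586,-3.6586)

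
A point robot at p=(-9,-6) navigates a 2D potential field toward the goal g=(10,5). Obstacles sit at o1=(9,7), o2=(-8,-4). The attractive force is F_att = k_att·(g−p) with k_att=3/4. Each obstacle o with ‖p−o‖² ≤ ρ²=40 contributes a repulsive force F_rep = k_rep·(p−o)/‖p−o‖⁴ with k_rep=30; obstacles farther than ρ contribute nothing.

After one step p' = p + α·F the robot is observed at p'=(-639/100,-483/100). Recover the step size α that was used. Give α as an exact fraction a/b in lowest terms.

F_att = 3/4·(g−p) = 3/4·(19,11) = (14.2500,8.2500)
o1: d²=493 > ρ²=40 → inactive
o2: d²=5 ≤ ρ²=40; F_rep = 30·(-1,-2)/5² = (-1.2000,-2.4000)
F = F_att + ΣF_rep = (13.0500,5.8500)
Δp = p'−p = (2.6100,1.1700); α = Δx/Fx = (261/100) / (261/20) = 1/5
check: Δy/Fy = (117/100) / (117/20) = 1/5 ✓

α = 1/5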